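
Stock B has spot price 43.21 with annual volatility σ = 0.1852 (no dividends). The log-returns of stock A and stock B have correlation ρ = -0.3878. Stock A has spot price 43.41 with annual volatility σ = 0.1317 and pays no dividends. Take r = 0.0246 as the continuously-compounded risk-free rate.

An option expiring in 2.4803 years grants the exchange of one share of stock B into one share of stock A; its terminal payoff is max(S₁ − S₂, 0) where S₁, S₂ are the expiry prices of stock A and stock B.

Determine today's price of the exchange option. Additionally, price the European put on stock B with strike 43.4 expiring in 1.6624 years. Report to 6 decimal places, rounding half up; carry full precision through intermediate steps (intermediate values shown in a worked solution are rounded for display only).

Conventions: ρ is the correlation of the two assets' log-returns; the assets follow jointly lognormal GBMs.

σ_eff = √(σ₁² + σ₂² − 2ρσ₁σ₂) = √(0.1317² + 0.1852² − 2·-0.3878·0.1317·0.1852) = 0.265634
d₁ = (ln(S₁/S₂) + (q₂ − q₁ + σ_eff²/2)T) / (σ_eff√T) = (ln(43.41/43.21) + (0.0 − 0.0 + 0.035281)·2.4803) / 0.418346 = 0.220212
d₂ = d₁ − σ_eff√T = 0.220212 − 0.418346 = -0.198135
N(d₁) = 0.587147,  N(d₂) = 0.421470
V = S₁·e^{−q₁T}·N(d₁) − S₂·e^{−q₂T}·N(d₂) = 25.488043 − 18.211711 = 7.276331
[vanilla: stock B put K=43.4]
σ√T = 0.1852·√1.6624 = 0.238786
d₁ = (ln(S/K) + (r+σ²/2)T) / (σ√T) = (ln(43.21/43.4) + (0.0246+0.1852²/2)·1.6624) / 0.238786 = (-0.004387 + 0.069404) / 0.238786 = 0.272281
d₂ = d₁ − σ√T = 0.272281 − 0.238786 = 0.033495
e^{−rT} = 0.959930
N(−d₁) = 0.392703,  N(−d₂) = 0.486640
price = K·e^{−rT}·N(−d₂) − S·N(−d₁) = 20.273881 − 16.968693 = 3.305188

exchange price = 7.276331
price(stock B put K=43.4) = 3.305188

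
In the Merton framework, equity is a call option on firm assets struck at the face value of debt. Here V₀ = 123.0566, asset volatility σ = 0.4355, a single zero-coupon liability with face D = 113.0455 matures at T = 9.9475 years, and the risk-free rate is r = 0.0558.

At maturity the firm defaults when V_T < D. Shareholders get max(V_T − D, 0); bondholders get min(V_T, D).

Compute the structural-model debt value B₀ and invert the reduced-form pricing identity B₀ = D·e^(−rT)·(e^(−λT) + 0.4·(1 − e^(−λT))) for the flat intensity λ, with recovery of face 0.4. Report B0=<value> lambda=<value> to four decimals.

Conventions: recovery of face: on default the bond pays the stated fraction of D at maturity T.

Apply the equity-as-call identities (strike 113.0455, horizon 9.9475 years):
d₁ = [ln(V₀/D) + (r + σ²/2)T] / (σ√T)
   = [ln(123.0566/113.0455) + (0.0558 + 0.5·0.4355²)·9.9475] / (0.4355·√9.9475)
   = [0.084854 + 1.498393] / 1.373552 = 1.152666
d₂ = d₁ − σ√T = 1.152666 − 1.373552 = -0.220886
N(d₁) = 0.875476,  N(d₂) = 0.412591,  e^(−rT) = 0.574032
E₀ = V₀·N(d₁) − D·e^(−rT)·N(d₂)
   = 123.0566·0.875476 − 113.0455·0.574032·0.412591 = 80.959423
B₀ = V₀ − E₀ = 123.0566 − 80.959423 = 42.097177
e^(−λT) = (B₀·e^(rT)/D − 0.4)/(1 − 0.4) = (42.0972·1.742064/113.0455 − 0.4)/0.6 = 0.41455001
λ = −ln(0.41455001)/9.9475 = 0.088521

B0=42.0972 lambda=0.0885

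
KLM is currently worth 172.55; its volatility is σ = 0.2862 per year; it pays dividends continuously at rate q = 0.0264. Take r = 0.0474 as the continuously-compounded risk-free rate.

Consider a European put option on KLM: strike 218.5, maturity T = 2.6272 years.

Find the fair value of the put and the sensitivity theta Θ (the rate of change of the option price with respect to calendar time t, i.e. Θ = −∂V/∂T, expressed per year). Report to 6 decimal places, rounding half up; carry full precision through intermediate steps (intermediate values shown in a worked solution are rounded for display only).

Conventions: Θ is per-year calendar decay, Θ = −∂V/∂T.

price = 50.807007
Θ = -1.288829

σ√T = 0.2862·√2.6272 = 0.463891
d₁ = (ln(S/K) + (r−q+σ²/2)T) / (σ√T) = (ln(172.55/218.5) + (0.0474−0.0264+0.2862²/2)·2.6272) / 0.463891 = (-0.236099 + 0.162769) / 0.463891 = -0.158076
d₂ = d₁ − σ√T = -0.158076 − 0.463891 = -0.621968
e^{−rT} = 0.882912
e^{−qT} = 0.932993
N(−d₁) = 0.562802,  N(−d₂) = 0.733018
Put price V = K·e^{−rT}·N(−d₂) − S·e^{−qT}·N(−d₁) = 141.411243 − 90.604236 = 50.807007
φ(d₁) = (1/√(2π))·e^{−d₁²/2} = 0.393989
Θ = −S·e^{−qT}·φ(d₁)·σ/(2√T) − q·S·e^{−qT}·N(−d₁) + r·K·e^{−rT}·N(−d₂) = −5.599770 − 2.391952 + 6.702893 = -1.288829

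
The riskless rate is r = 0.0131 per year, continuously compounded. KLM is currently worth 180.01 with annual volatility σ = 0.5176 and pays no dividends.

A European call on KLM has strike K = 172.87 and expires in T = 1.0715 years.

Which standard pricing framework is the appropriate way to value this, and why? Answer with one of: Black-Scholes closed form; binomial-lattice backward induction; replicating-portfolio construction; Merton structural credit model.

Key observation: a European claim on KLM (strike 172.87) — a lognormal (GBM) underlying with constant rate and volatility — has an exact closed-form value; no lattice or capital structure is involved.

framework: Black-Scholes closed form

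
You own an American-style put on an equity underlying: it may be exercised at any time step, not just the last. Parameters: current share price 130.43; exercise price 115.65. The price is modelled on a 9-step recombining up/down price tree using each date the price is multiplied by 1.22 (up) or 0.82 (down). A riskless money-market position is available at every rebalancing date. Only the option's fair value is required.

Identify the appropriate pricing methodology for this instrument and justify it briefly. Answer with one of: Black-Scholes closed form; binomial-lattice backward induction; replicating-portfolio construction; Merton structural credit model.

framework: binomial-lattice backward induction

Key observation: the defining feature is the embedded early-exercise option across 9 discrete dates on the spot-130.43 tree; pricing the strike-115.65 put means working backward with an exercise test at every node.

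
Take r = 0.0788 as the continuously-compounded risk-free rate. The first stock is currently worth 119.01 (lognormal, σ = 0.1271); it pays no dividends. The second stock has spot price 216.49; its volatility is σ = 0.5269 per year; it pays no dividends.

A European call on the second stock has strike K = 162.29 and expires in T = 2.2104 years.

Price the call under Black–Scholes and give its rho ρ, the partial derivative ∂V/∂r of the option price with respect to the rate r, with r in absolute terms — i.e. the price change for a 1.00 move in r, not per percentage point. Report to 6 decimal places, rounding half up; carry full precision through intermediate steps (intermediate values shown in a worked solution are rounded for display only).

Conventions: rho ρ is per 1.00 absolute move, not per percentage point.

price = 102.283560
ρ = 174.403443

σ√T = 0.5269·√2.2104 = 0.783364
d₁ = (ln(S/K) + (r+σ²/2)T) / (σ√T) = (ln(216.49/162.29) + (0.0788+0.5269²/2)·2.2104) / 0.783364 = (0.288159 + 0.481009) / 0.783364 = 0.981879
d₂ = d₁ − σ√T = 0.981879 − 0.783364 = 0.198515
e^{−rT} = 0.840146
N(d₁) = 0.836920,  N(d₂) = 0.578679
Call price V = S·N(d₁) − K·e^{−rT}·N(d₂) = 181.184864 − 78.901304 = 102.283560
ρ = K·T·e^{−rT}·N(d₂) = 174.403443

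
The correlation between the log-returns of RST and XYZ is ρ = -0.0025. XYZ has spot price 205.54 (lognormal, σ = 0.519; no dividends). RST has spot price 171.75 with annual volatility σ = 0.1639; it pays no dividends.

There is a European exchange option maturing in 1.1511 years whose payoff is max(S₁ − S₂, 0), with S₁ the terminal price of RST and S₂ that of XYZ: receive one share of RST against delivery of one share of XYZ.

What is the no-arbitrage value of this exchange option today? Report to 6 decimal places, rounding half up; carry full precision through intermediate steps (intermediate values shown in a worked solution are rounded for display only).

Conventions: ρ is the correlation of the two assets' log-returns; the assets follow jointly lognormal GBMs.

exchange price = 28.433240

σ_eff = √(σ₁² + σ₂² − 2ρσ₁σ₂) = √(0.1639² + 0.519² − 2·-0.0025·0.1639·0.519) = 0.544655
d₁ = (ln(S₁/S₂) + (q₂ − q₁ + σ_eff²/2)T) / (σ_eff√T) = (ln(171.75/205.54) + (0.0 − 0.0 + 0.148325)·1.1511) / 0.584357 = -0.015169
d₂ = d₁ − σ_eff√T = -0.015169 − 0.584357 = -0.599526
N(d₁) = 0.493949,  N(d₂) = 0.274411
V = S₁·e^{−q₁T}·N(d₁) − S₂·e^{−q₂T}·N(d₂) = 84.835688 − 56.402447 = 28.433240
Key observation: the rate r is irrelevant here: denominating values in XYZ turns the exchange into a ratio option on S₁/S₂, and discounting at r drops out.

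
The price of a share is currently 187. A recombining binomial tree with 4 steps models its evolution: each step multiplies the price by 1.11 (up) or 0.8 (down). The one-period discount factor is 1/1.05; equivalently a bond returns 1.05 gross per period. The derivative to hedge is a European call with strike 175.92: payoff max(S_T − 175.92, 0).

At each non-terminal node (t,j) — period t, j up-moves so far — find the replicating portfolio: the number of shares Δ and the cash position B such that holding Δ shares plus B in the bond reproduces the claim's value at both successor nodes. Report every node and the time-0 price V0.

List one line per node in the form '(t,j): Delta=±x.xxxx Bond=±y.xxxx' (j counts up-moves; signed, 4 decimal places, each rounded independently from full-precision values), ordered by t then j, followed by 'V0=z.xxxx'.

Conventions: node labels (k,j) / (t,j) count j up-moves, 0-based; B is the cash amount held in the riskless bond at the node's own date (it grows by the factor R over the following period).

(0,0): Delta=0.7810 Bond=-98.9012
(1,0): Delta=0.3648 Bond=-41.5776
(1,1): Delta=0.8530 Bond=-118.7907
(2,0): Delta=0.0000 Bond=0.0000
(2,1): Delta=0.4279 Bond=-54.1341
(2,2): Delta=0.9265 Bond=-141.6733
(3,0): Delta=0.0000 Bond=0.0000
(3,1): Delta=0.0000 Bond=0.0000
(3,2): Delta=0.5019 Bond=-70.4826
(3,3): Delta=1.0000 Bond=-167.5429
V0=47.1479

Under the risk-neutral measure, an up-move has probability p* = (R−d)/(u−d) = 0.8065 and values discount at R = 1.05.
Expiry values: V(4,0)=0.0000, V(4,1)=0.0000, V(4,2)=0.0000, V(4,3)=28.6776, V(4,4)=107.9592
  t=3,j=0: stock 95.7440 → up 106.2758 (V=0.0000), down 76.5952 (V=0.0000). Price 0.0000; hedge Δ=0.0000, bond B=0.0000.
  t=3,j=1: stock 132.8448 → up 147.4577 (V=0.0000), down 106.2758 (V=0.0000). Price 0.0000; hedge Δ=0.0000, bond B=0.0000.
  t=3,j=2: stock 184.3222 → up 204.5976 (V=28.6776), down 147.4577 (V=0.0000). Price 22.0258; hedge Δ=0.5019, bond B=-70.4826.
  t=3,j=3: stock 255.7470 → up 283.8792 (V=107.9592), down 204.5976 (V=28.6776). Price 88.2041; hedge Δ=1.0000, bond B=-167.5429.
  t=2,j=0: stock 119.6800 → up 132.8448 (V=0.0000), down 95.7440 (V=0.0000). Price 0.0000; hedge Δ=0.0000, bond B=0.0000.
  t=2,j=1: stock 166.0560 → up 184.3222 (V=22.0258), down 132.8448 (V=0.0000). Price 16.9169; hedge Δ=0.4279, bond B=-54.1341.
  t=2,j=2: stock 230.4027 → up 255.7470 (V=88.2041), down 184.3222 (V=22.0258). Price 71.8052; hedge Δ=0.9265, bond B=-141.6733.
  t=1,j=0: stock 149.6000 → up 166.0560 (V=16.9169), down 119.6800 (V=0.0000). Price 12.9930; hedge Δ=0.3648, bond B=-41.5776.
  t=1,j=1: stock 207.5700 → up 230.4027 (V=71.8052), down 166.0560 (V=16.9169). Price 58.2682; hedge Δ=0.8530, bond B=-118.7907.
  t=0,j=0: stock 187.0000 → up 207.5700 (V=58.2682), down 149.6000 (V=12.9930). Price 47.1479; hedge Δ=0.7810, bond B=-98.9012.
Check: Δ(0,0)·S0 + B(0,0) = 47.1479 = V0.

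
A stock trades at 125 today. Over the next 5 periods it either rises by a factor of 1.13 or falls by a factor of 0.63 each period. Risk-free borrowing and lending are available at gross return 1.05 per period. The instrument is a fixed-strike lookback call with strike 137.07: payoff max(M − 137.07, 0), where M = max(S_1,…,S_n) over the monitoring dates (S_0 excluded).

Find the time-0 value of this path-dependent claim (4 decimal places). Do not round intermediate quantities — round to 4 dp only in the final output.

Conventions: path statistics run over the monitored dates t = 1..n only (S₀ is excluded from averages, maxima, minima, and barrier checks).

price = 40.3676

No-arbitrage gives p* = (R−d)/(u−d) = 0.8400: enumerate every path, weight its payoff by its p*-probability, and discount by R^5.
Enumerate all 2^5 = 32 price paths (U = up ×1.13, D = down ×0.63); each path with k up-moves has probability p*^k·(1−p*)^(5−k).
DDDDD: M=78.7500, payoff=0.0000, prob=0.000105
UDDDD: M=141.2500, payoff=4.1800, prob=0.000551
DUDDD: M=88.9875, payoff=0.0000, prob=0.000551
UUDDD: M=159.6125, payoff=22.5425, prob=0.002890
DDUDD: M=78.7500, payoff=0.0000, prob=0.000551
UDUDD: M=141.2500, payoff=4.1800, prob=0.002890
DUUDD: M=100.5559, payoff=0.0000, prob=0.002890
UUUDD: M=180.3621, payoff=43.2921, prob=0.015173
DDDUD: M=78.7500, payoff=0.0000, prob=0.000551
UDDUD: M=141.2500, payoff=4.1800, prob=0.002890
DUDUD: M=88.9875, payoff=0.0000, prob=0.002890
UUDUD: M=159.6125, payoff=22.5425, prob=0.015173
DDUUD: M=78.7500, payoff=0.0000, prob=0.002890
UDUUD: M=141.2500, payoff=4.1800, prob=0.015173
DUUUD: M=113.6281, payoff=0.0000, prob=0.015173
UUUUD: M=203.8092, payoff=66.7392, prob=0.079659
DDDDU: M=78.7500, payoff=0.0000, prob=0.000551
UDDDU: M=141.2500, payoff=4.1800, prob=0.002890
DUDDU: M=88.9875, payoff=0.0000, prob=0.002890
UUDDU: M=159.6125, payoff=22.5425, prob=0.015173
DDUDU: M=78.7500, payoff=0.0000, prob=0.002890
UDUDU: M=141.2500, payoff=4.1800, prob=0.015173
DUUDU: M=100.5559, payoff=0.0000, prob=0.015173
UUUDU: M=180.3621, payoff=43.2921, prob=0.079659
DDDUU: M=78.7500, payoff=0.0000, prob=0.002890
UDDUU: M=141.2500, payoff=4.1800, prob=0.015173
DUDUU: M=88.9875, payoff=0.0000, prob=0.015173
UUDUU: M=159.6125, payoff=22.5425, prob=0.079659
DDUUU: M=78.7500, payoff=0.0000, prob=0.015173
UDUUU: M=141.2500, payoff=4.1800, prob=0.079659
DUUUU: M=128.3998, payoff=0.0000, prob=0.079659
UUUUU: M=230.3044, payoff=93.2344, prob=0.418212
Price = Σ prob·payoff / R^5 = 51.520401 / 1.276282 = 40.3676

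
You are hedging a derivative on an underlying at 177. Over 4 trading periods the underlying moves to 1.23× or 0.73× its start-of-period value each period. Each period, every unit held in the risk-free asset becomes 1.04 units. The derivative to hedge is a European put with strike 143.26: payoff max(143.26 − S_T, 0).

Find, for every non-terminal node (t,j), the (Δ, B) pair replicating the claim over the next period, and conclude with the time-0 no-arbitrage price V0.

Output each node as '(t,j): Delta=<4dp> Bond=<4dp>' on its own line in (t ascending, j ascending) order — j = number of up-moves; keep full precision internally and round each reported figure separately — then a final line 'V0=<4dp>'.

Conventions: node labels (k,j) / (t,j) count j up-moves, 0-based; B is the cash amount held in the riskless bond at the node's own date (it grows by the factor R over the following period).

Risk-neutral probability p* = (R−d)/(u−d) = (1.04−0.73)/(1.23−0.73) = 0.6200.
Expiry values: V(4,0)=92.9951, V(4,1)=58.5671, V(4,2)=0.5583, V(4,3)=0.0000, V(4,4)=0.0000
Node (3,0) S=68.8560: V=(p*·58.5671+(1−p*)·92.9951)/1.04=68.8940; Δ=(58.5671−92.9951)/(84.6929−50.2649)=-1.0000; B=V−Δ·S=137.7500
Node (3,1) S=116.0177: V=(p*·0.5583+(1−p*)·58.5671)/1.04=21.7323; Δ=(0.5583−58.5671)/(142.7017−84.6929)=-1.0000; B=V−Δ·S=137.7500
Node (3,2) S=195.4818: V=(p*·0.0000+(1−p*)·0.5583)/1.04=0.2040; Δ=(0.0000−0.5583)/(240.4426−142.7017)=-0.0057; B=V−Δ·S=1.3205
Node (3,3) S=329.3735: V=(p*·0.0000+(1−p*)·0.0000)/1.04=0.0000; Δ=(0.0000−0.0000)/(405.1294−240.4426)=0.0000; B=V−Δ·S=0.0000
Node (2,0) S=94.3233: V=(p*·21.7323+(1−p*)·68.8940)/1.04=38.1286; Δ=(21.7323−68.8940)/(116.0177−68.8560)=-1.0000; B=V−Δ·S=132.4519
Node (2,1) S=158.9283: V=(p*·0.2040+(1−p*)·21.7323)/1.04=8.0623; Δ=(0.2040−21.7323)/(195.4818−116.0177)=-0.2709; B=V−Δ·S=51.1190
Node (2,2) S=267.7833: V=(p*·0.0000+(1−p*)·0.2040)/1.04=0.0745; Δ=(0.0000−0.2040)/(329.3735−195.4818)=-0.0015; B=V−Δ·S=0.4825
Node (1,0) S=129.2100: V=(p*·8.0623+(1−p*)·38.1286)/1.04=18.7380; Δ=(8.0623−38.1286)/(158.9283−94.3233)=-0.4654; B=V−Δ·S=78.8707
Node (1,1) S=217.7100: V=(p*·0.0745+(1−p*)·8.0623)/1.04=2.9903; Δ=(0.0745−8.0623)/(267.7833−158.9283)=-0.0734; B=V−Δ·S=18.9657
Node (0,0) S=177.0000: V=(p*·2.9903+(1−p*)·18.7380)/1.04=8.6292; Δ=(2.9903−18.7380)/(217.7100−129.2100)=-0.1779; B=V−Δ·S=40.1246
Sanity check at the root: Δ(0,0)·S0 + B(0,0) reproduces V0 = 8.6292.

(0,0): Delta=-0.1779 Bond=40.1246
(1,0): Delta=-0.4654 Bond=78.8707
(1,1): Delta=-0.0734 Bond=18.9657
(2,0): Delta=-1.0000 Bond=132.4519
(2,1): Delta=-0.2709 Bond=51.1190
(2,2): Delta=-0.0015 Bond=0.4825
(3,0): Delta=-1.0000 Bond=137.7500
(3,1): Delta=-1.0000 Bond=137.7500
(3,2): Delta=-0.0057 Bond=1.3205
(3,3): Delta=0.0000 Bond=0.0000
V0=8.6292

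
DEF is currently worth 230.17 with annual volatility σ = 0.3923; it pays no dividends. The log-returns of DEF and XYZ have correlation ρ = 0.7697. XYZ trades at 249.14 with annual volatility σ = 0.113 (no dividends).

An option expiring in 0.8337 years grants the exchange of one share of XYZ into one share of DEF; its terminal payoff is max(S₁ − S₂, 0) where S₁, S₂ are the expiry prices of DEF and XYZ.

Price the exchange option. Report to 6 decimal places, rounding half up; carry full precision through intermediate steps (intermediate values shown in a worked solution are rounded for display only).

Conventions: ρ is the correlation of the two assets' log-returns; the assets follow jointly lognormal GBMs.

σ_eff = √(σ₁² + σ₂² − 2ρσ₁σ₂) = √(0.3923² + 0.113² − 2·0.7697·0.3923·0.113) = 0.313731
d₁ = (ln(S₁/S₂) + (q₂ − q₁ + σ_eff²/2)T) / (σ_eff√T) = (ln(230.17/249.14) + (0.0 − 0.0 + 0.049213)·0.8337) / 0.286458 = -0.133240
d₂ = d₁ − σ_eff√T = -0.133240 − 0.286458 = -0.419698
N(d₁) = 0.447002,  N(d₂) = 0.337353
V = S₁·e^{−q₁T}·N(d₁) − S₂·e^{−q₂T}·N(d₂) = 102.886445 − 84.048137 = 18.838308
Key observation: r never enters — measured in units of XYZ, the claim is a call on S₁/S₂ struck at 1, so only the dividend yields and σ_eff matter.

exchange price = 18.838308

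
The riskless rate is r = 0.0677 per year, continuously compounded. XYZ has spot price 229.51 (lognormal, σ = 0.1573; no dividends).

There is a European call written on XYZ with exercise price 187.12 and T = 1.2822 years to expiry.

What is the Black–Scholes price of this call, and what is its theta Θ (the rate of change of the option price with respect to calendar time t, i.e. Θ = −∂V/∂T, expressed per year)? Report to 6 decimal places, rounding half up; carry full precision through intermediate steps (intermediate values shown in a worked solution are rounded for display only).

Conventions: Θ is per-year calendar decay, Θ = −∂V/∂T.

price = 58.703966
Θ = -12.345660

σ√T = 0.1573·√1.2822 = 0.178118
d₁ = (ln(S/K) + (r+σ²/2)T) / (σ√T) = (ln(229.51/187.12) + (0.0677+0.1573²/2)·1.2822) / 0.178118 = (0.204196 + 0.102668) / 0.178118 = 1.722820
d₂ = d₁ − σ√T = 1.722820 − 0.178118 = 1.544702
e^{−rT} = 0.916856
N(d₁) = 0.957539,  N(d₂) = 0.938791
Call price V = S·N(d₁) − K·e^{−rT}·N(d₂) = 219.764874 − 161.060909 = 58.703966
φ(d₁) = (1/√(2π))·e^{−d₁²/2} = 0.090447
Θ = −S·φ(d₁)·σ/(2√T) − r·K·e^{−rT}·N(d₂) = −1.441837 − 10.903824 = -12.345660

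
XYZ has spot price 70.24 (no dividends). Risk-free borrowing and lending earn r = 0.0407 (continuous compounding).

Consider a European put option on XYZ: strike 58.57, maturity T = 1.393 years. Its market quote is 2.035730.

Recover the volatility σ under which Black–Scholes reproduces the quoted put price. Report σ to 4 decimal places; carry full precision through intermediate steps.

At σ = 0.2437 the Black–Scholes value reproduces the quote:
σ√T = 0.2437·√1.393 = 0.287628
d₁ = (ln(S/K) + (r+σ²/2)T) / (σ√T) = (ln(70.24/58.57) + (0.0407+0.2437²/2)·1.393) / 0.287628 = (0.181695 + 0.098060) / 0.287628 = 0.972629
d₂ = d₁ − σ√T = 0.972629 − 0.287628 = 0.685001
e^{−rT} = 0.944882
N(−d₁) = 0.165369,  N(−d₂) = 0.246672
V = K·e^{−rT}·N(−d₂) − S·N(−d₁) = 13.651235 − 11.615505 = 2.035730 (matching the quote); vega is positive throughout, so no other σ reproduces this price

sigma = 0.2437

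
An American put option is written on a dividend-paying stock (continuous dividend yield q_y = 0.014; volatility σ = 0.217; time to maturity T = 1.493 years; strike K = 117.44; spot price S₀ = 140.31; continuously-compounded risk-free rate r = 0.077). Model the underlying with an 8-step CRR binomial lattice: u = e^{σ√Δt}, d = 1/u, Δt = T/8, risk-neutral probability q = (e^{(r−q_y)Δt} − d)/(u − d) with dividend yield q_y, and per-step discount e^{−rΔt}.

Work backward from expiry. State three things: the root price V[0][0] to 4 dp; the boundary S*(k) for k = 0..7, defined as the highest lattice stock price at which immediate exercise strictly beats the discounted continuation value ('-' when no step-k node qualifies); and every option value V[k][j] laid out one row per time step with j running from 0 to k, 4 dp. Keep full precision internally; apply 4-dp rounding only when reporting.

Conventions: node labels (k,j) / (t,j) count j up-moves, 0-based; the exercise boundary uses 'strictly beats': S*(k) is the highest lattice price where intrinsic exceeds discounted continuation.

price = 2.7411
boundary = - - - - 96.4358 87.8063 96.4358 105.9134
tree:
2.7411
4.7666 1.0862
8.0813 2.0660 0.2792
13.2815 3.8606 0.5900 0.0215
21.0042 7.0478 1.2444 0.0474 0.0000
29.6337 12.4590 2.6193 0.1045 0.0000 0.0000
37.4910 21.0042 5.5013 0.2302 0.0000 0.0000 0.0000
44.6452 29.6337 11.5266 0.5072 0.0000 0.0000 0.0000 0.0000
51.1592 37.4910 21.0042 1.1176 0.0000 0.0000 0.0000 0.0000 0.0000

Δt=0.18663, u=1.09828, d=0.91052, q=0.53957, disc=e^(-rΔt)=0.98573
k=8 terminal: V=max(K-S,0) → 51.1592 37.4910 21.0042 1.1176 0.0000 0.0000 0.0000 0.0000 0.0000
k=7: j=0 S=72.7948 intr=44.6452 cont=43.1596 V=44.6452[EX]; j=1 S=87.8063 intr=29.6337 cont=28.1873 V=29.6337[EX]; j=2 S=105.9134 intr=11.5266 cont=10.1274 V=11.5266[EX]; j=3 S=127.7544 intr=0.0000 cont=0.5072 V=0.5072[hold]; j=4 S=154.0995 intr=0.0000 cont=0.0000 V=0.0000[hold]; j=5 S=185.8773 intr=0.0000 cont=0.0000 V=0.0000[hold]; j=6 S=224.2083 intr=0.0000 cont=0.0000 V=0.0000[hold]; j=7 S=270.4437 intr=0.0000 cont=0.0000 V=0.0000[hold]  S*(7)=105.9134
k=6: j=0 S=79.9490 intr=37.4910 cont=36.0241 V=37.4910[EX]; j=1 S=96.4358 intr=21.0042 cont=19.5803 V=21.0042[EX]; j=2 S=116.3224 intr=1.1176 cont=5.5013 V=5.5013[hold]; j=3 S=140.3100 intr=0.0000 cont=0.2302 V=0.2302[hold]; j=4 S=169.2442 intr=0.0000 cont=0.0000 V=0.0000[hold]; j=5 S=204.1452 intr=0.0000 cont=0.0000 V=0.0000[hold]; j=6 S=246.2432 intr=0.0000 cont=0.0000 V=0.0000[hold]  S*(6)=96.4358
k=5: j=0 S=87.8063 intr=29.6337 cont=28.1873 V=29.6337[EX]; j=1 S=105.9134 intr=11.5266 cont=12.4590 V=12.4590[hold]; j=2 S=127.7544 intr=0.0000 cont=2.6193 V=2.6193[hold]; j=3 S=154.0995 intr=0.0000 cont=0.1045 V=0.1045[hold]; j=4 S=185.8773 intr=0.0000 cont=0.0000 V=0.0000[hold]; j=5 S=224.2083 intr=0.0000 cont=0.0000 V=0.0000[hold]  S*(5)=87.8063
k=4: j=0 S=96.4358 intr=21.0042 cont=20.0762 V=21.0042[EX]; j=1 S=116.3224 intr=1.1176 cont=7.0478 V=7.0478[hold]; j=2 S=140.3100 intr=0.0000 cont=1.2444 V=1.2444[hold]; j=3 S=169.2442 intr=0.0000 cont=0.0474 V=0.0474[hold]; j=4 S=204.1452 intr=0.0000 cont=0.0000 V=0.0000[hold]  S*(4)=96.4358
k=3: j=0 S=105.9134 intr=11.5266 cont=13.2815 V=13.2815[hold]; j=1 S=127.7544 intr=0.0000 cont=3.8606 V=3.8606[hold]; j=2 S=154.0995 intr=0.0000 cont=0.5900 V=0.5900[hold]; j=3 S=185.8773 intr=0.0000 cont=0.0215 V=0.0215[hold]  S*(3)=-
k=2: j=0 S=116.3224 intr=1.1176 cont=8.0813 V=8.0813[hold]; j=1 S=140.3100 intr=0.0000 cont=2.0660 V=2.0660[hold]; j=2 S=169.2442 intr=0.0000 cont=0.2792 V=0.2792[hold]  S*(2)=-
k=1: j=0 S=127.7544 intr=0.0000 cont=4.7666 V=4.7666[hold]; j=1 S=154.0995 intr=0.0000 cont=1.0862 V=1.0862[hold]  S*(1)=-
k=0: j=0 S=140.3100 intr=0.0000 cont=2.7411 V=2.7411[hold]  S*(0)=-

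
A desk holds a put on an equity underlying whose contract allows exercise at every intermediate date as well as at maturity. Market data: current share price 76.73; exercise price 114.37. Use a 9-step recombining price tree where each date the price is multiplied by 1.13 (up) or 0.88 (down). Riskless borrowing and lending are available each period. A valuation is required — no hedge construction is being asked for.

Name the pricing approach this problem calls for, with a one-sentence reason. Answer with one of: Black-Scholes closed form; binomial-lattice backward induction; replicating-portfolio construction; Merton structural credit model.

Key observation: the exercise right at every one of the 9 steps is what matters: each node needs max(114.37 − S, continuation), which only the stepwise tree valuation starting from spot 76.73 delivers.

framework: binomial-lattice backward induction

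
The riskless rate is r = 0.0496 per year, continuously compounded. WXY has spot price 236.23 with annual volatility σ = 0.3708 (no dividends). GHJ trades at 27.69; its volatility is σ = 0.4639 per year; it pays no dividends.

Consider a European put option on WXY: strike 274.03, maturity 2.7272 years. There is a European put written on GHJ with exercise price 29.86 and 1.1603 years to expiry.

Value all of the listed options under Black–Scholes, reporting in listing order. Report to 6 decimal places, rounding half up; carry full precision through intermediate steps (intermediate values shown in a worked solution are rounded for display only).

[WXY put K=274.03]
σ√T = 0.3708·√2.7272 = 0.612348
d₁ = (ln(S/K) + (r+σ²/2)T) / (σ√T) = (ln(236.23/274.03) + (0.0496+0.3708²/2)·2.7272) / 0.612348 = (-0.148432 + 0.322754) / 0.612348 = 0.284679
d₂ = d₁ − σ√T = 0.284679 − 0.612348 = -0.327669
e^{−rT} = 0.873481
N(−d₁) = 0.387945,  N(−d₂) = 0.628419
price = K·e^{−rT}·N(−d₂) − S·N(−d₁) = 150.418361 − 91.644284 = 58.774077
[GHJ put K=29.86]
σ√T = 0.4639·√1.1603 = 0.499700
d₁ = (ln(S/K) + (r+σ²/2)T) / (σ√T) = (ln(27.69/29.86) + (0.0496+0.4639²/2)·1.1603) / 0.499700 = (-0.075448 + 0.182401) / 0.499700 = 0.214033
d₂ = d₁ − σ√T = 0.214033 − 0.499700 = -0.285667
e^{−rT} = 0.944074
N(−d₁) = 0.415260,  N(−d₂) = 0.612433
price = K·e^{−rT}·N(−d₂) − S·N(−d₁) = 17.264523 − 11.498563 = 5.765960

price(WXY put K=274.03) = 58.774077
price(GHJ put K=29.86) = 5.765960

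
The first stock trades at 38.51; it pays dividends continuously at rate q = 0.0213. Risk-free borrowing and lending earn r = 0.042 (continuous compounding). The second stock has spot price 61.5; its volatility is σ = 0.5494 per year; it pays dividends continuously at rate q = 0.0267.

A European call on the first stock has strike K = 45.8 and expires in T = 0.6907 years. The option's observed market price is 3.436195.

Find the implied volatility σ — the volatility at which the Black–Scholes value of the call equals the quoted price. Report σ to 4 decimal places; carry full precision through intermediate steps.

At σ = 0.4546 the Black–Scholes value reproduces the quote:
σ√T = 0.4546·√0.6907 = 0.377811
d₁ = (ln(S/K) + (r−q+σ²/2)T) / (σ√T) = (ln(38.51/45.8) + (0.042−0.0213+0.4546²/2)·0.6907) / 0.377811 = (-0.173366 + 0.085668) / 0.377811 = -0.232122
d₂ = d₁ − σ√T = -0.232122 − 0.377811 = -0.609933
e^{−rT} = 0.971407
e^{−qT} = 0.985396
N(d₁) = 0.408222,  N(d₂) = 0.270953
V = S·e^{−qT}·N(d₁) − K·e^{−rT}·N(d₂) = 15.491025 − 12.054830 = 3.436195 (the quoted price), and the Black–Scholes price is strictly increasing in σ, so σ is unique

sigma = 0.4546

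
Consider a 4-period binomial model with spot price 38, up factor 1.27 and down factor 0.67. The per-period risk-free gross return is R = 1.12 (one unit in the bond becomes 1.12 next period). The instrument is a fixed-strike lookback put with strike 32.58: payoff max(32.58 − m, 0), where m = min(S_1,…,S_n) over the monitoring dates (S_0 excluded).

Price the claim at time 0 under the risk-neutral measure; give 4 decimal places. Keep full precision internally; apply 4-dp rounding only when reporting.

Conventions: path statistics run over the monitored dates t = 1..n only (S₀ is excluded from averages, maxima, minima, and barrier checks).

Risk-neutral up-probability p* = (R−d)/(u−d) = (1.12−0.67)/(1.27−0.67) = 0.7500; the claim prices as the p*-weighted sum of path payoffs discounted by R^4.
Enumerate all 2^4 = 16 price paths (U = up ×1.27, D = down ×0.67); each path with k up-moves has probability p*^k·(1−p*)^(4−k).
DDDD: m=7.6574, payoff=24.9226, prob=0.003906
UDDD: m=14.5148, payoff=18.0652, prob=0.011719
DUDD: m=14.5148, payoff=18.0652, prob=0.011719
UUDD: m=27.5132, payoff=5.0668, prob=0.035156
DDUD: m=14.5148, payoff=18.0652, prob=0.011719
UDUD: m=27.5132, payoff=5.0668, prob=0.035156
DUUD: m=25.4600, payoff=7.1200, prob=0.035156
UUUD: m=48.2600, payoff=0.0000, prob=0.105469
DDDU: m=11.4290, payoff=21.1510, prob=0.011719
UDDU: m=21.6639, payoff=10.9161, prob=0.035156
DUDU: m=21.6639, payoff=10.9161, prob=0.035156
UUDU: m=41.0644, payoff=0.0000, prob=0.105469
DDUU: m=17.0582, payoff=15.5218, prob=0.035156
UDUU: m=32.3342, payoff=0.2458, prob=0.105469
DUUU: m=25.4600, payoff=7.1200, prob=0.105469
UUUU: m=48.2600, payoff=0.0000, prob=0.316406
Price = Σ prob·payoff / R^4 = 3.676982 / 1.573519 = 2.3368

price = 2.3368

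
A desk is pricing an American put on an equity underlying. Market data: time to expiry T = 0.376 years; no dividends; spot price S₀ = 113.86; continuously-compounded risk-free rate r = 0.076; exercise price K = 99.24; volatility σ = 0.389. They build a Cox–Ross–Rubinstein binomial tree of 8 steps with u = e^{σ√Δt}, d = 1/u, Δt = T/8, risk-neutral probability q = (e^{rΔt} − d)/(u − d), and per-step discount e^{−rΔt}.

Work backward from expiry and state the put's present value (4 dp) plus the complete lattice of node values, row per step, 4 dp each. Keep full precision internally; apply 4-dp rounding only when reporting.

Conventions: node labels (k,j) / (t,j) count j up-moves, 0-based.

params: Δt=0.04700 u=1.08799 d=0.91912 q=0.50012 e^(-rΔt)=0.99643
t_8 payoffs: 41.2481 30.5935 17.9814 3.0521 0.0000 0.0000 0.0000 0.0000 0.0000
k=7: node(7,0) S=63.0947 payoff=36.1453 vs cont=35.7914 → 36.1453 [stop]  node(7,1) S=74.6868 payoff=24.5532 vs cont=24.1993 → 24.5532 [stop]  node(7,2) S=88.4087 payoff=10.8313 vs cont=10.4775 → 10.8313 [stop]  node(7,3) S=104.6516 payoff=0.0000 vs cont=1.5203 → 1.5203 [wait]  node(7,4) S=123.8787 payoff=0.0000 vs cont=0.0000 → 0.0000 [wait]  node(7,5) S=146.6383 payoff=0.0000 vs cont=0.0000 → 0.0000 [wait]  node(7,6) S=173.5795 payoff=0.0000 vs cont=0.0000 → 0.0000 [wait]  node(7,7) S=205.4704 payoff=0.0000 vs cont=0.0000 → 0.0000 [wait]
k=6: node(6,0) S=68.6465 payoff=30.5935 vs cont=30.2396 → 30.5935 [stop]  node(6,1) S=81.2586 payoff=17.9814 vs cont=17.6275 → 17.9814 [stop]  node(6,2) S=96.1879 payoff=3.0521 vs cont=6.1527 → 6.1527 [wait]  node(6,3) S=113.8600 payoff=0.0000 vs cont=0.7572 → 0.7572 [wait]  node(6,4) S=134.7789 payoff=0.0000 vs cont=0.0000 → 0.0000 [wait]  node(6,5) S=159.5412 payoff=0.0000 vs cont=0.0000 → 0.0000 [wait]  node(6,6) S=188.8530 payoff=0.0000 vs cont=0.0000 → 0.0000 [wait]
k=5: node(5,0) S=74.6868 payoff=24.5532 vs cont=24.1993 → 24.5532 [stop]  node(5,1) S=88.4087 payoff=10.8313 vs cont=12.0226 → 12.0226 [wait]  node(5,2) S=104.6516 payoff=0.0000 vs cont=3.4420 → 3.4420 [wait]  node(5,3) S=123.8787 payoff=0.0000 vs cont=0.3772 → 0.3772 [wait]  node(5,4) S=146.6383 payoff=0.0000 vs cont=0.0000 → 0.0000 [wait]  node(5,5) S=173.5795 payoff=0.0000 vs cont=0.0000 → 0.0000 [wait]
k=4: node(4,0) S=81.2586 payoff=17.9814 vs cont=18.2212 → 18.2212 [wait]  node(4,1) S=96.1879 payoff=3.0521 vs cont=7.7037 → 7.7037 [wait]  node(4,2) S=113.8600 payoff=0.0000 vs cont=1.9024 → 1.9024 [wait]  node(4,3) S=134.7789 payoff=0.0000 vs cont=0.1879 → 0.1879 [wait]  node(4,4) S=159.5412 payoff=0.0000 vs cont=0.0000 → 0.0000 [wait]
k=3: node(3,0) S=88.4087 payoff=10.8313 vs cont=12.9150 → 12.9150 [wait]  node(3,1) S=104.6516 payoff=0.0000 vs cont=4.7852 → 4.7852 [wait]  node(3,2) S=123.8787 payoff=0.0000 vs cont=1.0412 → 1.0412 [wait]  node(3,3) S=146.6383 payoff=0.0000 vs cont=0.0936 → 0.0936 [wait]
k=2: node(2,0) S=96.1879 payoff=3.0521 vs cont=8.8176 → 8.8176 [wait]  node(2,1) S=113.8600 payoff=0.0000 vs cont=2.9024 → 2.9024 [wait]  node(2,2) S=134.7789 payoff=0.0000 vs cont=0.5653 → 0.5653 [wait]
k=1: node(1,0) S=104.6516 payoff=0.0000 vs cont=5.8384 → 5.8384 [wait]  node(1,1) S=123.8787 payoff=0.0000 vs cont=1.7274 → 1.7274 [wait]
k=0: node(0,0) S=113.8600 payoff=0.0000 vs cont=3.7689 → 3.7689 [wait]

price = 3.7689
tree:
3.7689
5.8384 1.7274
8.8176 2.9024 0.5653
12.9150 4.7852 1.0412 0.0936
18.2212 7.7037 1.9024 0.1879 0.0000
24.5532 12.0226 3.4420 0.3772 0.0000 0.0000
30.5935 17.9814 6.1527 0.7572 0.0000 0.0000 0.0000
36.1453 24.5532 10.8313 1.5203 0.0000 0.0000 0.0000 0.0000
41.2481 30.5935 17.9814 3.0521 0.0000 0.0000 0.0000 0.0000 0.0000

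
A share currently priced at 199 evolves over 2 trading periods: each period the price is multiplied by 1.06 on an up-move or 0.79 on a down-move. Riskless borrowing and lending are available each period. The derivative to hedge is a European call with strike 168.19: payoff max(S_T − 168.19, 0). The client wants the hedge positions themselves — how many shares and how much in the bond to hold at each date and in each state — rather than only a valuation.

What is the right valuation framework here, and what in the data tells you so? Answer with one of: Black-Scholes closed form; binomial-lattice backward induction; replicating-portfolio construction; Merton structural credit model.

Key observation: since the answer must list Δ and B at each node of the 1.06/0.79 lattice on 199, the replicating-portfolio method — solving the two-state system at every node — is the one that applies.

framework: replicating-portfolio construction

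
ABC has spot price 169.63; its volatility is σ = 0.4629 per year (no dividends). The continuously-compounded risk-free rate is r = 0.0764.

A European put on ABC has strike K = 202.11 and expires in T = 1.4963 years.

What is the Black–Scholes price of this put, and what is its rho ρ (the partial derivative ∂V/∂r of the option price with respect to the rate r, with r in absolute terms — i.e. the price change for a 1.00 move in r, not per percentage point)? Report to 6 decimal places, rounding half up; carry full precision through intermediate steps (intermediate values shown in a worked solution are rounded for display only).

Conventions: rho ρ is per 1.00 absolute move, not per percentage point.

price = 44.542085
ρ = -175.866117

σ√T = 0.4629·√1.4963 = 0.566235
d₁ = (ln(S/K) + (r+σ²/2)T) / (σ√T) = (ln(169.63/202.11) + (0.0764+0.4629²/2)·1.4963) / 0.566235 = (-0.175193 + 0.274628) / 0.566235 = 0.175609
d₂ = d₁ − σ√T = 0.175609 − 0.566235 = -0.390626
e^{−rT} = 0.891975
N(−d₁) = 0.430301,  N(−d₂) = 0.651963
Put price V = K·e^{−rT}·N(−d₂) − S·N(−d₁) = 117.533995 − 72.991910 = 44.542085
ρ = −K·T·e^{−rT}·N(−d₂) = -175.866117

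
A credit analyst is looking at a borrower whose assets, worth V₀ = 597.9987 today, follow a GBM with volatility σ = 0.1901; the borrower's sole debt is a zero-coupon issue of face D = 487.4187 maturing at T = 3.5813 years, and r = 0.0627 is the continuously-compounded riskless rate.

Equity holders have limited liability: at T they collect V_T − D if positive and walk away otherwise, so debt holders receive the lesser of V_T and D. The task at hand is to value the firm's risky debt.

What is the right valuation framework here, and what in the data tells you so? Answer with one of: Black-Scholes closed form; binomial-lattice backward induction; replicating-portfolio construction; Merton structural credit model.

Key observation: the asked-for credit quantity lives on the firm's capital structure — asset value, asset volatility, debt face 487.4187 — which is the structural model's domain.

framework: Merton structural credit model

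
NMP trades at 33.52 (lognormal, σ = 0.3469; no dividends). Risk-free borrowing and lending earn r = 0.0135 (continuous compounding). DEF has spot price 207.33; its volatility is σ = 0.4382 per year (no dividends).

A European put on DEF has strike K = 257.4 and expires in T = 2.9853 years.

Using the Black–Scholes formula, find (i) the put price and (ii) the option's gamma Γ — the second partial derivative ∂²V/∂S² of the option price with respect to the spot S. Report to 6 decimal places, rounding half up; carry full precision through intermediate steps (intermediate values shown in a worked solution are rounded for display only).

σ√T = 0.4382·√2.9853 = 0.757123
d₁ = (ln(S/K) + (r+σ²/2)T) / (σ√T) = (ln(207.33/257.4) + (0.0135+0.4382²/2)·2.9853) / 0.757123 = (-0.216320 + 0.326919) / 0.757123 = 0.146079
d₂ = d₁ − σ√T = 0.146079 − 0.757123 = -0.611044
e^{−rT} = 0.960500
N(−d₁) = 0.441930,  N(−d₂) = 0.729415
Put price V = K·e^{−rT}·N(−d₂) − S·N(−d₁) = 180.335155 − 91.625273 = 88.709882
φ(d₁) = (1/√(2π))·e^{−d₁²/2} = 0.394708
Γ = φ(d₁) / (S·σ·√T) = 0.002514

price = 88.709882
Γ = 0.002514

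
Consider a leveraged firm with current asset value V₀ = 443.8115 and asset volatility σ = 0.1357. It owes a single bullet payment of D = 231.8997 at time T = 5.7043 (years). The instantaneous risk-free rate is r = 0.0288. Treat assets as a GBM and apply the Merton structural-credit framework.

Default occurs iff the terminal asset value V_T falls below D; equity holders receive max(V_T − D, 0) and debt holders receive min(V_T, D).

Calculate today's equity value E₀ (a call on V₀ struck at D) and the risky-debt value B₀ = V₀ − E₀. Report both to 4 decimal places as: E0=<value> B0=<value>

Work the structural quantities from V₀ = 443.8115 against face 231.8997:
d₁ = [ln(V₀/D) + (r + σ²/2)T] / (σ√T)
   = [ln(443.8115/231.8997) + (0.0288 + 0.5·0.1357²)·5.7043] / (0.1357·√5.7043)
   = [0.649095 + 0.216805] / 0.324101 = 2.671693
d₂ = d₁ − σ√T = 2.671693 − 0.324101 = 2.347592
N(d₁) = 0.996227,  N(d₂) = 0.990552,  e^(−rT) = 0.848501
E₀ = V₀·N(d₁) − D·e^(−rT)·N(d₂)
   = 443.8115·0.996227 − 231.8997·0.848501·0.990552 = 247.228603
B₀ = V₀ − E₀ = 443.8115 − 247.228603 = 196.582897

E0=247.2286 B0=196.5829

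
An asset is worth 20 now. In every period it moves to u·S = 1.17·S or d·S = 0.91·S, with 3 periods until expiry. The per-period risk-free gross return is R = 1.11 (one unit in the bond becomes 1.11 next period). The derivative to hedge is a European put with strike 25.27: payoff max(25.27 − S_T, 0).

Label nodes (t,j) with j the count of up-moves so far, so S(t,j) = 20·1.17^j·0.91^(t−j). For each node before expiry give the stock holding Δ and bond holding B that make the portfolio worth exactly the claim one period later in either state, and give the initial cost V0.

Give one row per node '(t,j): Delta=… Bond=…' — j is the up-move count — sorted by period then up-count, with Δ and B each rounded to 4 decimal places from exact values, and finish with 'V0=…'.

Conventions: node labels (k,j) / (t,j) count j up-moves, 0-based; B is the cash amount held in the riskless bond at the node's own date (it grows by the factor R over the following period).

(0,0): Delta=-0.3755 Bond=8.2371
(1,0): Delta=-1.0000 Bond=20.5097
(1,1): Delta=-0.2297 Bond=5.7332
(2,0): Delta=-1.0000 Bond=22.7658
(2,1): Delta=-1.0000 Bond=22.7658
(2,2): Delta=-0.0500 Bond=1.4433
V0=0.7278

The replicating-portfolio and risk-neutral prices coincide; use p* = (1.11−0.91)/(1.17−0.91) = 0.7692 for the latter.
At maturity the claim pays: V(3,0)=10.1986, V(3,1)=5.8925, V(3,2)=0.3560, V(3,3)=0.0000
Node (2,0) S=16.5620: V=(p*·5.8925+(1−p*)·10.1986)/1.11=6.2038; Δ=(5.8925−10.1986)/(19.3775−15.0714)=-1.0000; B=V−Δ·S=22.7658
Node (2,1) S=21.2940: V=(p*·0.3560+(1−p*)·5.8925)/1.11=1.4718; Δ=(0.3560−5.8925)/(24.9140−19.3775)=-1.0000; B=V−Δ·S=22.7658
Node (2,2) S=27.3780: V=(p*·0.0000+(1−p*)·0.3560)/1.11=0.0740; Δ=(0.0000−0.3560)/(32.0323−24.9140)=-0.0500; B=V−Δ·S=1.4433
Node (1,0) S=18.2000: V=(p*·1.4718+(1−p*)·6.2038)/1.11=2.3097; Δ=(1.4718−6.2038)/(21.2940−16.5620)=-1.0000; B=V−Δ·S=20.5097
Node (1,1) S=23.4000: V=(p*·0.0740+(1−p*)·1.4718)/1.11=0.3573; Δ=(0.0740−1.4718)/(27.3780−21.2940)=-0.2297; B=V−Δ·S=5.7332
Node (0,0) S=20.0000: V=(p*·0.3573+(1−p*)·2.3097)/1.11=0.7278; Δ=(0.3573−2.3097)/(23.4000−18.2000)=-0.3755; B=V−Δ·S=8.2371
Check: Δ(0,0)·S0 + B(0,0) = 0.7278 = V0.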